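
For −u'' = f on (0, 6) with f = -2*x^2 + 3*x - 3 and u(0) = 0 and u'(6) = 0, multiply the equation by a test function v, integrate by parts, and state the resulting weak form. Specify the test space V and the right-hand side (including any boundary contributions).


V = {v ∈ H^1(0, 6) : v(0) = 0} (test functions vanish at x = 0 where u is specified); weak form: ∫_0^6 u'v' dx = ∫_0^6 (-2*x^2 + 3*x - 3) v dx for all v ∈ V.

Multiply both sides by a test function v and integrate from 0 to 6:
  ∫_0^6 −u''(x) v(x) dx = ∫_0^6 f(x) v(x) dx.
Integrate the LHS by parts once:
  ∫_0^6 −u'' v dx = −[u'(x) v(x)]_0^6 + ∫_0^6 u'(x) v'(x) dx.
Thus ∫_0^6 u'(x) v'(x) dx = ∫_0^6 f(x) v(x) dx + [u'(x) v(x)]_0^6.
Choose V so that boundary terms are either known or forced to vanish.
Mixed BC: u(0) = 0 (Dirichlet) and u'(6) = 0 (Neumann). Define V = {v ∈ H^1(0, 6) : v(0) = 0}. Then [u' v]_0^6 = u'(6)·v(6) − u'(0)·0 = 0.
Weak formulation: find u (satisfying any essential BC) such that ∫_0^6 u'(x) v'(x) dx = ∫_0^6 f v dx for all v ∈ V (Dirichlet at 0 absorbed into V; the Neumann datum at x = 6 is zero, so no boundary term remains).
Substituting f(x) = -2*x^2 + 3*x - 3, the right-hand side is ∫_0^6 (-2*x^2 + 3*x - 3) v dx.


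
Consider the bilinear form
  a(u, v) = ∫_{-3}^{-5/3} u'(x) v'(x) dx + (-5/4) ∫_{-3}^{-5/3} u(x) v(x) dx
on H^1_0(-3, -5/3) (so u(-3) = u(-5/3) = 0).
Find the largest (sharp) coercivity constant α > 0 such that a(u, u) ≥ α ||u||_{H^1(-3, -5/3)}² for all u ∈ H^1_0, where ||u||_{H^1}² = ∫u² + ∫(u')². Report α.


α = (-20 + 9*π^2)/(16 + 9*π^2)

Coercivity of a(·,·) on H^1_0(-3, -5/3) means a(u, u) ≥ α ||u||_{H^1}² for every u ∈ H^1_0.
The interval has length L = 4/3, and Poincaré/coercivity depend only on L. Here a(u, u) = ∫(u')² + (-5/4)·∫u².
Here c = -5/4 < 0 with |c| < (π/L)² = 9*π^2/16, so coercivity still holds. The condition a(u,u) ≥ α||u||_{H^1}² reads (1−α)∫(u')² ≥ (α−c)∫u². Any admissible α is ≤ 1 (rapidly oscillating u have ∫u²/∫(u')² → 0), and α = 1 would force 0 ≥ (1−c)∫u², impossible since c < 1; so 1−α > 0. By the sharp Poincaré inequality on H^1_0 of an interval of length L, ∫(u')² ≥ (π/L)²∫u² with equality for the first sine mode sin(π(x−x₀)/L) (x₀ the left endpoint), so the inequality holds for all u iff (1−α)(π/L)² ≥ α − c, i.e. α ≤ ((π/L)² + c)/((π/L)² + 1) = (1 + c(L/π)²)/(1 + (L/π)²). (Direct route, valid since c ≤ 0: Poincaré gives c∫u² ≥ c(L/π)²∫(u')², so a(u,u) ≥ (1 + c(L/π)²)∫(u')², while ||u||_{H^1}² ≤ (1 + (L/π)²)∫(u')²; dividing yields the same α.) With (π/L)² = 9*π^2/16 and c = -5/4, the largest admissible constant is α = ((π/L)² + c)/((π/L)² + 1).
Simplifying, α = (-20 + 9*π^2)/(16 + 9*π^2).


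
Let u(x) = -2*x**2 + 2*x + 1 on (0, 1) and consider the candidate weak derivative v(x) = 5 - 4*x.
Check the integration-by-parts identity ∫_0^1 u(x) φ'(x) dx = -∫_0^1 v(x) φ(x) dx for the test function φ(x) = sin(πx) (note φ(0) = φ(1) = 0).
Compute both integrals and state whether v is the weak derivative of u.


LHS = 0, RHS = -6/π. No, v is not the weak derivative of u.

u(x) = -2*x**2 + 2*x + 1, classical derivative u'(x) = 2 - 4*x.
φ(x) = sin(πx), so φ'(x) = π*cos(π*x).
Note φ(0) = φ(1) = 0, so the boundary term u·φ vanishes.
LHS = ∫_0^1 u(x) φ'(x) dx = ∫_0^1 (-2*π*x^2*cos(π*x) + 2*π*x*cos(π*x) + π*cos(π*x)) dx. Term by term:
  ∫_0^1 π*cos(π*x) dx = 0;  ∫_0^1 -2*π*x^2*cos(π*x) dx = 4/π;  ∫_0^1 2*π*x*cos(π*x) dx = -4/π.
Sum: 0 + 4/π − 4/π = 0.
So LHS = 0.
∫_0^1 v(x) φ(x) dx = ∫_0^1 (-4*x*sin(π*x) + 5*sin(π*x)) dx. Term by term:
  ∫_0^1 5*sin(π*x) dx = 10/π;  ∫_0^1 -4*x*sin(π*x) dx = -4/π.
Sum: 10/π − 4/π = 6/π.
So RHS = -∫_0^1 v(x) φ(x) dx = -6/π.
LHS − RHS = 6/π ≠ 0, so the identity fails.
(For a valid weak derivative the identity must hold for EVERY test function, in particular this one. The failure shows v is NOT the weak derivative of u.)
Correct weak derivative would be u'(x) = 2 - 4*x.


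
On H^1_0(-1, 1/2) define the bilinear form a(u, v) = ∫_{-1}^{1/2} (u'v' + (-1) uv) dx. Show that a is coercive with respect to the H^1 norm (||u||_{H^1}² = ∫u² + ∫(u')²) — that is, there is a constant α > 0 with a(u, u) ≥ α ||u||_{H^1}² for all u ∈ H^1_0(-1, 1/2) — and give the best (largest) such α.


α = (-9 + 4*π^2)/(9 + 4*π^2)

Coercivity of a(·,·) on H^1_0(-1, 1/2) means a(u, u) ≥ α ||u||_{H^1}² for every u ∈ H^1_0.
The interval has length L = 3/2, and Poincaré/coercivity depend only on L. Here a(u, u) = ∫(u')² + (-1)·∫u².
Here c = -1 < 0 with |c| < (π/L)² = 4*π^2/9, so coercivity still holds. The condition a(u,u) ≥ α||u||_{H^1}² reads (1−α)∫(u')² ≥ (α−c)∫u². Any admissible α is ≤ 1 (rapidly oscillating u have ∫u²/∫(u')² → 0), and α = 1 would force 0 ≥ (1−c)∫u², impossible since c < 1; so 1−α > 0. By the sharp Poincaré inequality on H^1_0 of an interval of length L, ∫(u')² ≥ (π/L)²∫u² with equality for the first sine mode sin(π(x−x₀)/L) (x₀ the left endpoint), so the inequality holds for all u iff (1−α)(π/L)² ≥ α − c, i.e. α ≤ ((π/L)² + c)/((π/L)² + 1) = (1 + c(L/π)²)/(1 + (L/π)²). (Direct route, valid since c ≤ 0: Poincaré gives c∫u² ≥ c(L/π)²∫(u')², so a(u,u) ≥ (1 + c(L/π)²)∫(u')², while ||u||_{H^1}² ≤ (1 + (L/π)²)∫(u')²; dividing yields the same α.) With (π/L)² = 4*π^2/9 and c = -1, the largest admissible constant is α = ((π/L)² + c)/((π/L)² + 1).
Simplifying, α = (-9 + 4*π^2)/(9 + 4*π^2).


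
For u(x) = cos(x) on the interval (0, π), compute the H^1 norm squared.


||u||_{H^1(0,π)}^2 = π

u'(x) = -sin(x).
Expand u² and (u')² and integrate term by term on (0, π), using: for integers n ≥ 1, ∫_0^π sin²(nx) dx = ∫_0^π cos²(nx) dx = π/2; for n ≠ n', ∫_0^π sin(nx)sin(n'x) dx = ∫_0^π cos(nx)cos(n'x) dx = 0; and by product-to-sum, ∫_0^π sin(nx)cos(n'x) dx = ½∫_0^π [sin((n+n')x) + sin((n−n')x)] dx, which is 0 when n+n' is even and 2n/(n²−n'²) when n+n' is odd (it need not vanish on (0, π)).
  u² squared terms: (1)²·∫cos(x)² dx = 1·π/2 = π/2.
  So ∫_0^π u² dx = π/2.
  (u')² squared terms: (-1)²·∫sin(x)² dx = 1·π/2 = π/2.
  So ∫_0^π (u')² dx = π/2.
||u||_{H^1}^2 = (π/2) + (π/2) = π.


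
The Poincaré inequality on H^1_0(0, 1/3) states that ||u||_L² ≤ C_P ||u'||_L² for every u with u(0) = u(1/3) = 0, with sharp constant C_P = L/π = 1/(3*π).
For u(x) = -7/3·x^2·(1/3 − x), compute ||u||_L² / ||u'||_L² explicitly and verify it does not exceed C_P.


||u||_L² / ||u'||_L² = sqrt(14)/42 < C_P = 1/(3*π).

u(x) = -7/3·x^2·(1/3 − x), so u'(x) = 7*x*(9*x - 2)/9.
u(x) = -7/3·x^2·(1/3 − x) vanishes at x = 0 and x = 1/3, so u ∈ H^1_0(0, 1/3). Differentiate via the product rule and integrate the resulting polynomials term by term.
  ∫_0^1/3 u² dx = ∫_0^1/3 (49*x^6/9 - 98*x^5/27 + 49*x^4/81) dx. Term by term:
    ∫_0^1/3 49*x^6/9 dx = 7/19683;  ∫_0^1/3 -98*x^5/27 dx = -49/59049;  ∫_0^1/3 49*x^4/81 dx = 49/98415.
  Sum: 7/19683 − 49/59049 + 49/98415 = 7/295245.
  ∫_0^1/3 (u')² dx = ∫_0^1/3 (49*x^4 - 196*x^3/9 + 196*x^2/81) dx. Term by term:
    ∫_0^1/3 49*x^4 dx = 49/1215;  ∫_0^1/3 -196*x^3/9 dx = -49/729;  ∫_0^1/3 196*x^2/81 dx = 196/6561.
  Sum: 49/1215 − 49/729 + 196/6561 = 98/32805.
∫_0^1/3 u² dx = 7/295245, so ||u||_L² = sqrt(35)/1215.
∫_0^1/3 (u')² dx = 98/32805, so ||u'||_L² = 7*sqrt(10)/405.
Ratio ||u||_L² / ||u'||_L² = sqrt(14)/42.
Sharp Poincaré constant on H^1_0(0, 1/3) is C_P = L/π = 1/(3*π), achieved by sin(3*π·x).
A polynomial bump cannot attain the sharp Poincaré constant (only the first sine eigenfunction does), so the ratio is strictly less than C_P, consistent with ||u||_L² ≤ C_P ||u'||_L².


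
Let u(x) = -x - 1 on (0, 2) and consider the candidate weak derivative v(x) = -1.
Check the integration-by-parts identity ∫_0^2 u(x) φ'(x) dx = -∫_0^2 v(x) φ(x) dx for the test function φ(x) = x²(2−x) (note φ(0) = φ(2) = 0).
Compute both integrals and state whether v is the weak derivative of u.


LHS = 4/3, RHS = 4/3. Yes, v = u' weakly.

u(x) = -x - 1, classical derivative u'(x) = -1.
φ(x) = x²(2−x), so φ'(x) = x*(4 - 3*x).
Note φ(0) = φ(2) = 0, so the boundary term u·φ vanishes.
LHS = ∫_0^2 u(x) φ'(x) dx = ∫_0^2 (3*x^3 - x^2 - 4*x) dx. Term by term:
  ∫_0^2 3*x^3 dx = 12;  ∫_0^2 -x^2 dx = -8/3;  ∫_0^2 -4*x dx = -8.
Sum: 12 − 8/3 − 8 = 4/3.
So LHS = 4/3.
∫_0^2 v(x) φ(x) dx = ∫_0^2 (x^3 - 2*x^2) dx. Term by term:
  ∫_0^2 x^3 dx = 4;  ∫_0^2 -2*x^2 dx = -16/3.
Sum: 4 − 16/3 = -4/3.
So RHS = -∫_0^2 v(x) φ(x) dx = 4/3.
LHS = RHS, so the identity holds for this test φ.
Moreover u is smooth here and v(x) = u'(x) = -1 pointwise, so the identity holds for every test function. Hence v is the weak derivative of u.


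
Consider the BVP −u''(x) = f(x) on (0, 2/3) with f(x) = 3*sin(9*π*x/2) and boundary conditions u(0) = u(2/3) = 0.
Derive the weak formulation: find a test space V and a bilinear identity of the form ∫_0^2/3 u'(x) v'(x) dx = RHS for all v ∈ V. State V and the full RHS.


V = H^1_0(0, 2/3) (so v(0) = v(2/3) = 0); weak form: ∫_0^2/3 u'v' dx = ∫_0^2/3 (3*sin(9*π*x/2)) v dx for all v ∈ V.

Multiply both sides by a test function v and integrate from 0 to 2/3:
  ∫_0^2/3 −u''(x) v(x) dx = ∫_0^2/3 f(x) v(x) dx.
Integrate the LHS by parts once:
  ∫_0^2/3 −u'' v dx = −[u'(x) v(x)]_0^2/3 + ∫_0^2/3 u'(x) v'(x) dx.
Thus ∫_0^2/3 u'(x) v'(x) dx = ∫_0^2/3 f(x) v(x) dx + [u'(x) v(x)]_0^2/3.
Choose V so that boundary terms are either known or forced to vanish.
u is Dirichlet: u(0) = u(2/3) = 0. Let V = H^1_0(0, 2/3); then v(0) = v(2/3) = 0, and [u' v]_0^2/3 = 0.
Weak formulation: find u (satisfying any essential BC) such that ∫_0^2/3 u'(x) v'(x) dx = ∫_0^2/3 f v dx for all v ∈ V.
Substituting f(x) = 3*sin(9*π*x/2), the right-hand side is ∫_0^2/3 (3*sin(9*π*x/2)) v dx.


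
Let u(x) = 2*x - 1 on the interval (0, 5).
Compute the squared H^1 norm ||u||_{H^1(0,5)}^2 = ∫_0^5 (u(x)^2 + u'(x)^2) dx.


||u||_{H^1}^2 = 425/3

The H^1 norm (squared) on an interval (0, L) is
  ||u||_{H^1}^2 = ∫_0^L u(x)^2 dx + ∫_0^L u'(x)^2 dx.
Compute u'(x) = 2.
Then u(x)^2 = 4*x**2 - 4*x + 1 and u'(x)^2 = 4.
Integrate each monomial from 0 to 5 using ∫_0^5 c·x^n dx = c·5^(n+1)/(n+1):
  ∫_0^5 u(x)^2 dx = ∫_0^5 (4*x^2 - 4*x + 1) dx. Term by term:
    ∫_0^5 4*x^2 dx = 500/3;  ∫_0^5 -4*x dx = -50;  ∫_0^5 1 dx = 5.
  Sum: 500/3 − 50 + 5 = 365/3.
  ∫_0^5 u'(x)^2 dx = ∫_0^5 (4) dx. Term by term:
    ∫_0^5 4 dx = 20.
Adding: ||u||_{H^1}^2 = 365/3 + 20 = 425/3.


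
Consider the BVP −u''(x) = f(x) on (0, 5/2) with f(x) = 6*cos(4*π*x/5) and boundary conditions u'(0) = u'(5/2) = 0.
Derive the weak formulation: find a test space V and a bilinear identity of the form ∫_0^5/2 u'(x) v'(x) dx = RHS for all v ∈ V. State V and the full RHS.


V = H^1(0, 5/2) (no boundary constraint on v; u is determined up to an additive constant); weak form: ∫_0^5/2 u'v' dx = ∫_0^5/2 (6*cos(4*π*x/5)) v dx for all v ∈ V.

Multiply both sides by a test function v and integrate from 0 to 5/2:
  ∫_0^5/2 −u''(x) v(x) dx = ∫_0^5/2 f(x) v(x) dx.
Integrate the LHS by parts once:
  ∫_0^5/2 −u'' v dx = −[u'(x) v(x)]_0^5/2 + ∫_0^5/2 u'(x) v'(x) dx.
Thus ∫_0^5/2 u'(x) v'(x) dx = ∫_0^5/2 f(x) v(x) dx + [u'(x) v(x)]_0^5/2.
Choose V so that boundary terms are either known or forced to vanish.
u has homogeneous Neumann: u'(0) = u'(5/2) = 0. So [u' v]_0^5/2 = 0·v(5/2) − 0·v(0) = 0 for any v; take V = H^1(0, 5/2).
Weak formulation: find u (satisfying any essential BC) such that ∫_0^5/2 u'(x) v'(x) dx = ∫_0^5/2 f v dx for all v ∈ V (homogeneous Neumann, so boundary terms vanish).
Substituting f(x) = 6*cos(4*π*x/5), the right-hand side is ∫_0^5/2 (6*cos(4*π*x/5)) v dx.
Compatibility check (pure Neumann): taking v ≡ 1 ∈ V gives 0 = ∫_0^5/2 f dx + (0) − (0), i.e. ∫_0^5/2 f dx must equal u'(0) − u'(5/2) = 0. Indeed ∫_0^5/2 (6*cos(4*π*x/5)) dx = 0, so the data are compatible. The solution is then unique only up to an additive constant (fix it e.g. by requiring ∫_0^5/2 u dx = 0).


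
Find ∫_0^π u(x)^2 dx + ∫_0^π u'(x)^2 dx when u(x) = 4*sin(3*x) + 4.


||u||_{H^1(0,π)}^2 = 64/3 + 96*π

u'(x) = 12*cos(3*x).
Expand u² and (u')² and integrate term by term on (0, π), using: for integers n ≥ 1, ∫_0^π sin²(nx) dx = ∫_0^π cos²(nx) dx = π/2; for n ≠ n', ∫_0^π sin(nx)sin(n'x) dx = ∫_0^π cos(nx)cos(n'x) dx = 0; and by product-to-sum, ∫_0^π sin(nx)cos(n'x) dx = ½∫_0^π [sin((n+n')x) + sin((n−n')x)] dx, which is 0 when n+n' is even and 2n/(n²−n'²) when n+n' is odd (it need not vanish on (0, π)). For the constant mode: ∫_0^π 1 dx = π, ∫_0^π cos(nx) dx = 0, ∫_0^π sin(nx) dx = (1−(−1)^n)/n.
  u² squared terms: (4)²·∫1 dx = 16·π = 16*π;  (4)²·∫sin(3x)² dx = 16·π/2 = 8*π.
  u² cross terms: 2·(4)·(4)·∫1·sin(3x) dx = 32·(2/3) = 64/3.
  So ∫_0^π u² dx = 16*π + 8*π + 64/3 = 64/3 + 24*π.
  (u')² squared terms: (12)²·∫cos(3x)² dx = 144·π/2 = 72*π.
  So ∫_0^π (u')² dx = 72*π.
||u||_{H^1}^2 = (64/3 + 24*π) + (72*π) = 64/3 + 96*π.


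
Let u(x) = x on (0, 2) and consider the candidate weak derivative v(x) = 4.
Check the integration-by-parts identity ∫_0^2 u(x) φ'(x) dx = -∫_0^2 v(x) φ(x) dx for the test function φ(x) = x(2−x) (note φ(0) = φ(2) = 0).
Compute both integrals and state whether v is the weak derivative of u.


LHS = -4/3, RHS = -16/3. No, v is not the weak derivative of u.

u(x) = x, classical derivative u'(x) = 1.
φ(x) = x(2−x), so φ'(x) = 2 - 2*x.
Note φ(0) = φ(2) = 0, so the boundary term u·φ vanishes.
LHS = ∫_0^2 u(x) φ'(x) dx = ∫_0^2 (-2*x^2 + 2*x) dx. Term by term:
  ∫_0^2 -2*x^2 dx = -16/3;  ∫_0^2 2*x dx = 4.
Sum: -16/3 + 4 = -4/3.
So LHS = -4/3.
∫_0^2 v(x) φ(x) dx = ∫_0^2 (-4*x^2 + 8*x) dx. Term by term:
  ∫_0^2 -4*x^2 dx = -32/3;  ∫_0^2 8*x dx = 16.
Sum: -32/3 + 16 = 16/3.
So RHS = -∫_0^2 v(x) φ(x) dx = -16/3.
LHS − RHS = 4 ≠ 0, so the identity fails.
(For a valid weak derivative the identity must hold for EVERY test function, in particular this one. The failure shows v is NOT the weak derivative of u.)
Correct weak derivative would be u'(x) = 1.


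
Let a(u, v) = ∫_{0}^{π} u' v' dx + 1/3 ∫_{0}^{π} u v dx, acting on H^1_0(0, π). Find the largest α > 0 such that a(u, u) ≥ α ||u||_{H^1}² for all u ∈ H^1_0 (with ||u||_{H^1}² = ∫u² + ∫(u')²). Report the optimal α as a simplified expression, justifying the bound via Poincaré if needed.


α = 2/3

Coercivity of a(·,·) on H^1_0(0, π) means a(u, u) ≥ α ||u||_{H^1}² for every u ∈ H^1_0.
The interval has length L = π, and Poincaré/coercivity depend only on L. Here a(u, u) = ∫(u')² + (1/3)·∫u².
Here 0 < c = 1/3 < 1. The condition a(u,u) ≥ α||u||_{H^1}² reads (1−α)∫(u')² ≥ (α−c)∫u². Any admissible α is ≤ 1 (rapidly oscillating u have ∫u²/∫(u')² → 0), and α = 1 would force 0 ≥ (1−c)∫u², impossible since c < 1; so 1−α > 0. By the sharp Poincaré inequality on H^1_0 of an interval of length L, ∫(u')² ≥ (π/L)²∫u² with equality for the first sine mode sin(π(x−x₀)/L) (x₀ the left endpoint), so the inequality holds for all u iff (1−α)(π/L)² ≥ α − c, i.e. α ≤ ((π/L)² + c)/((π/L)² + 1) = (1 + c(L/π)²)/(1 + (L/π)²). With (π/L)² = 1 and c = 1/3, the largest admissible constant is α = ((π/L)² + c)/((π/L)² + 1).
Simplifying, α = 2/3.


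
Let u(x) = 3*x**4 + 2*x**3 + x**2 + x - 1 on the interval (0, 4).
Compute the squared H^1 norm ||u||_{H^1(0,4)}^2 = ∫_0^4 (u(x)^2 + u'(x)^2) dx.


||u||_{H^1}^2 = 12694696/15

The H^1 norm (squared) on an interval (0, L) is
  ||u||_{H^1}^2 = ∫_0^L u(x)^2 dx + ∫_0^L u'(x)^2 dx.
Compute u'(x) = 12*x**3 + 6*x**2 + 2*x + 1.
Then u(x)^2 = 9*x**8 + 12*x**7 + 10*x**6 + 10*x**5 - x**4 - 2*x**3 - x**2 - 2*x + 1 and u'(x)^2 = 144*x**6 + 144*x**5 + 84*x**4 + 48*x**3 + 16*x**2 + 4*x + 1.
Integrate each monomial from 0 to 4 using ∫_0^4 c·x^n dx = c·4^(n+1)/(n+1):
  ∫_0^4 u(x)^2 dx = ∫_0^4 (9*x^8 + 12*x^7 + 10*x^6 + 10*x^5 - x^4 - 2*x^3 - x^2 - 2*x + 1) dx. Term by term:
    ∫_0^4 9*x^8 dx = 262144;  ∫_0^4 12*x^7 dx = 98304;  ∫_0^4 10*x^6 dx = 163840/7;
    ∫_0^4 10*x^5 dx = 20480/3;  ∫_0^4 -x^4 dx = -1024/5;  ∫_0^4 -2*x^3 dx = -128;
    ∫_0^4 -x^2 dx = -64/3;  ∫_0^4 -2*x dx = -16;  ∫_0^4 1 dx = 4.
  Sum: 262144 + 98304 + 163840/7 + 20480/3 − 1024/5 − 128 − 64/3 − 16 + 4 = 40982996/105.
  ∫_0^4 u'(x)^2 dx = ∫_0^4 (144*x^6 + 144*x^5 + 84*x^4 + 48*x^3 + 16*x^2 + 4*x + 1) dx. Term by term:
    ∫_0^4 144*x^6 dx = 2359296/7;  ∫_0^4 144*x^5 dx = 98304;  ∫_0^4 84*x^4 dx = 86016/5;
    ∫_0^4 48*x^3 dx = 3072;  ∫_0^4 16*x^2 dx = 1024/3;  ∫_0^4 4*x dx = 32;
    ∫_0^4 1 dx = 4.
  Sum: 2359296/7 + 98304 + 86016/5 + 3072 + 1024/3 + 32 + 4 = 47879876/105.
Adding: ||u||_{H^1}^2 = 40982996/105 + 47879876/105 = 12694696/15.


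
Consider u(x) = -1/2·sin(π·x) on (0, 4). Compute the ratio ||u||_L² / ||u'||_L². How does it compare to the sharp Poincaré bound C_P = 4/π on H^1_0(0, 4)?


||u||_L² / ||u'||_L² = 1/π < C_P = 4/π.

u(x) = -1/2·sin(π·x), so u'(x) = -π*cos(π*x)/2.
Writing u(x) = A·sin(kπx/L) with A = -1/2 and k = 4, use ∫_0^L sin²(kπx/L) dx = L/2 and ∫_0^L cos²(kπx/L) dx = L/2.
u² = 1/4·sin²(π·x) and (u')² = π^2/4·cos²(π·x), and each of sin², cos² integrates to L/2 = 2 over (0, 4).
∫_0^4 u² dx = 1/2, so ||u||_L² = sqrt(2)/2.
∫_0^4 (u')² dx = π^2/2, so ||u'||_L² = sqrt(2)*π/2.
Ratio ||u||_L² / ||u'||_L² = 1/π.
Sharp Poincaré constant on H^1_0(0, 4) is C_P = L/π = 4/π, achieved by sin(π/4·x).
This is the k = 4 harmonic; the ratio L/(kπ) is strictly less than C_P = L/π, consistent with the sharp inequality ||u||_L² ≤ C_P ||u'||_L².


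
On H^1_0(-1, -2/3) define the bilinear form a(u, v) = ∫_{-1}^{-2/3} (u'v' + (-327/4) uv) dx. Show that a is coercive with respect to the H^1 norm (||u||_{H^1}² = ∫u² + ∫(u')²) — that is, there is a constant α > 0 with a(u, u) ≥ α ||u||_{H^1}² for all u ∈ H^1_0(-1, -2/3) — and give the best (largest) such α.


α = 3*(-109 + 12*π^2)/(4*(1 + 9*π^2))

Coercivity of a(·,·) on H^1_0(-1, -2/3) means a(u, u) ≥ α ||u||_{H^1}² for every u ∈ H^1_0.
The interval has length L = 1/3, and Poincaré/coercivity depend only on L. Here a(u, u) = ∫(u')² + (-327/4)·∫u².
Here c = -327/4 < 0 with |c| < (π/L)² = 9*π^2, so coercivity still holds. The condition a(u,u) ≥ α||u||_{H^1}² reads (1−α)∫(u')² ≥ (α−c)∫u². Any admissible α is ≤ 1 (rapidly oscillating u have ∫u²/∫(u')² → 0), and α = 1 would force 0 ≥ (1−c)∫u², impossible since c < 1; so 1−α > 0. By the sharp Poincaré inequality on H^1_0 of an interval of length L, ∫(u')² ≥ (π/L)²∫u² with equality for the first sine mode sin(π(x−x₀)/L) (x₀ the left endpoint), so the inequality holds for all u iff (1−α)(π/L)² ≥ α − c, i.e. α ≤ ((π/L)² + c)/((π/L)² + 1) = (1 + c(L/π)²)/(1 + (L/π)²). (Direct route, valid since c ≤ 0: Poincaré gives c∫u² ≥ c(L/π)²∫(u')², so a(u,u) ≥ (1 + c(L/π)²)∫(u')², while ||u||_{H^1}² ≤ (1 + (L/π)²)∫(u')²; dividing yields the same α.) With (π/L)² = 9*π^2 and c = -327/4, the largest admissible constant is α = ((π/L)² + c)/((π/L)² + 1).
Simplifying, α = 3*(-109 + 12*π^2)/(4*(1 + 9*π^2)).


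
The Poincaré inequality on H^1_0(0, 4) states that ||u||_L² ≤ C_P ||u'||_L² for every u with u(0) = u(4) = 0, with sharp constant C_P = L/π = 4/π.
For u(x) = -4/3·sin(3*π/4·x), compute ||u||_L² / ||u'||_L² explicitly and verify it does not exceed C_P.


||u||_L² / ||u'||_L² = 4/(3*π) < C_P = 4/π.

u(x) = -4/3·sin(3*π/4·x), so u'(x) = -π*cos(3*π*x/4).
Writing u(x) = A·sin(kπx/L) with A = -4/3 and k = 3, use ∫_0^L sin²(kπx/L) dx = L/2 and ∫_0^L cos²(kπx/L) dx = L/2.
u² = 16/9·sin²(3*π/4·x) and (u')² = π^2·cos²(3*π/4·x), and each of sin², cos² integrates to L/2 = 2 over (0, 4).
∫_0^4 u² dx = 32/9, so ||u||_L² = 4*sqrt(2)/3.
∫_0^4 (u')² dx = 2*π^2, so ||u'||_L² = sqrt(2)*π.
Ratio ||u||_L² / ||u'||_L² = 4/(3*π).
Sharp Poincaré constant on H^1_0(0, 4) is C_P = L/π = 4/π, achieved by sin(π/4·x).
This is the k = 3 harmonic; the ratio L/(kπ) is strictly less than C_P = L/π, consistent with the sharp inequality ||u||_L² ≤ C_P ||u'||_L².


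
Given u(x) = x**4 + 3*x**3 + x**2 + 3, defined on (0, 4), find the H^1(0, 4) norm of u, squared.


||u||_{H^1}^2 = 69214028/315

The H^1 norm (squared) on an interval (0, L) is
  ||u||_{H^1}^2 = ∫_0^L u(x)^2 dx + ∫_0^L u'(x)^2 dx.
Compute u'(x) = 4*x**3 + 9*x**2 + 2*x.
Then u(x)^2 = x**8 + 6*x**7 + 11*x**6 + 6*x**5 + 7*x**4 + 18*x**3 + 6*x**2 + 9 and u'(x)^2 = 16*x**6 + 72*x**5 + 97*x**4 + 36*x**3 + 4*x**2.
Integrate each monomial from 0 to 4 using ∫_0^4 c·x^n dx = c·4^(n+1)/(n+1):
  ∫_0^4 u(x)^2 dx = ∫_0^4 (x^8 + 6*x^7 + 11*x^6 + 6*x^5 + 7*x^4 + 18*x^3 + 6*x^2 + 9) dx. Term by term:
    ∫_0^4 x^8 dx = 262144/9;  ∫_0^4 6*x^7 dx = 49152;  ∫_0^4 11*x^6 dx = 180224/7;
    ∫_0^4 6*x^5 dx = 4096;  ∫_0^4 7*x^4 dx = 7168/5;  ∫_0^4 18*x^3 dx = 1152;
    ∫_0^4 6*x^2 dx = 128;  ∫_0^4 9 dx = 36.
  Sum: 262144/9 + 49152 + 180224/7 + 4096 + 7168/5 + 1152 + 128 + 36 = 34924364/315.
  ∫_0^4 u'(x)^2 dx = ∫_0^4 (16*x^6 + 72*x^5 + 97*x^4 + 36*x^3 + 4*x^2) dx. Term by term:
    ∫_0^4 16*x^6 dx = 262144/7;  ∫_0^4 72*x^5 dx = 49152;  ∫_0^4 97*x^4 dx = 99328/5;
    ∫_0^4 36*x^3 dx = 2304;  ∫_0^4 4*x^2 dx = 256/3.
  Sum: 262144/7 + 49152 + 99328/5 + 2304 + 256/3 = 11429888/105.
Adding: ||u||_{H^1}^2 = 34924364/315 + 11429888/105 = 69214028/315.


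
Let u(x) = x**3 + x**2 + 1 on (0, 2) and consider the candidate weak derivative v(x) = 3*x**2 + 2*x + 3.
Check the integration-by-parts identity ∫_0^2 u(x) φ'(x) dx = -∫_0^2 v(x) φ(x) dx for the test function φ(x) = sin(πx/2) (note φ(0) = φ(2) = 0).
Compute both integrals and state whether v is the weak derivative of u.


LHS = -32/π + 96/π^3, RHS = -44/π + 96/π^3. No, v is not the weak derivative of u.

u(x) = x**3 + x**2 + 1, classical derivative u'(x) = 3*x**2 + 2*x.
φ(x) = sin(πx/2), so φ'(x) = π*cos(π*x/2)/2.
Note φ(0) = φ(2) = 0, so the boundary term u·φ vanishes.
LHS = ∫_0^2 u(x) φ'(x) dx = ∫_0^2 (π*x^3*cos(π*x/2)/2 + π*x^2*cos(π*x/2)/2 + π*cos(π*x/2)/2) dx. Term by term:
  ∫_0^2 π*cos(π*x/2)/2 dx = 0;  ∫_0^2 π*x^2*cos(π*x/2)/2 dx = -8/π;  ∫_0^2 π*x^3*cos(π*x/2)/2 dx = -24/π + 96/π^3.
Sum: 0 − 8/π + -24/π + 96/π^3 = -32/π + 96/π^3.
So LHS = -32/π + 96/π^3.
∫_0^2 v(x) φ(x) dx = ∫_0^2 (3*x^2*sin(π*x/2) + 2*x*sin(π*x/2) + 3*sin(π*x/2)) dx. Term by term:
  ∫_0^2 3*sin(π*x/2) dx = 12/π;  ∫_0^2 2*x*sin(π*x/2) dx = 8/π;  ∫_0^2 3*x^2*sin(π*x/2) dx = -96/π^3 + 24/π.
Sum: 12/π + 8/π + -96/π^3 + 24/π = -96/π^3 + 44/π.
So RHS = -∫_0^2 v(x) φ(x) dx = -44/π + 96/π^3.
LHS − RHS = 12/π ≠ 0, so the identity fails.
(For a valid weak derivative the identity must hold for EVERY test function, in particular this one. The failure shows v is NOT the weak derivative of u.)
Correct weak derivative would be u'(x) = 3*x**2 + 2*x.


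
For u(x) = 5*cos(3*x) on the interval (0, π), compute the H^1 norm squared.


||u||_{H^1(0,π)}^2 = 125*π

u'(x) = -15*sin(3*x).
Expand u² and (u')² and integrate term by term on (0, π), using: for integers n ≥ 1, ∫_0^π sin²(nx) dx = ∫_0^π cos²(nx) dx = π/2; for n ≠ n', ∫_0^π sin(nx)sin(n'x) dx = ∫_0^π cos(nx)cos(n'x) dx = 0; and by product-to-sum, ∫_0^π sin(nx)cos(n'x) dx = ½∫_0^π [sin((n+n')x) + sin((n−n')x)] dx, which is 0 when n+n' is even and 2n/(n²−n'²) when n+n' is odd (it need not vanish on (0, π)).
  u² squared terms: (5)²·∫cos(3x)² dx = 25·π/2 = 25*π/2.
  So ∫_0^π u² dx = 25*π/2.
  (u')² squared terms: (-15)²·∫sin(3x)² dx = 225·π/2 = 225*π/2.
  So ∫_0^π (u')² dx = 225*π/2.
||u||_{H^1}^2 = (25*π/2) + (225*π/2) = 125*π.


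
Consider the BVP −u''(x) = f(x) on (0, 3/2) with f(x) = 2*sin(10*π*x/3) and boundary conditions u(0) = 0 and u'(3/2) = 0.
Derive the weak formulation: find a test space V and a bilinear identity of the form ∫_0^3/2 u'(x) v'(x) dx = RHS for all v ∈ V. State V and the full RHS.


V = {v ∈ H^1(0, 3/2) : v(0) = 0} (test functions vanish at x = 0 where u is specified); weak form: ∫_0^3/2 u'v' dx = ∫_0^3/2 (2*sin(10*π*x/3)) v dx for all v ∈ V.

Multiply both sides by a test function v and integrate from 0 to 3/2:
  ∫_0^3/2 −u''(x) v(x) dx = ∫_0^3/2 f(x) v(x) dx.
Integrate the LHS by parts once:
  ∫_0^3/2 −u'' v dx = −[u'(x) v(x)]_0^3/2 + ∫_0^3/2 u'(x) v'(x) dx.
Thus ∫_0^3/2 u'(x) v'(x) dx = ∫_0^3/2 f(x) v(x) dx + [u'(x) v(x)]_0^3/2.
Choose V so that boundary terms are either known or forced to vanish.
Mixed BC: u(0) = 0 (Dirichlet) and u'(3/2) = 0 (Neumann). Define V = {v ∈ H^1(0, 3/2) : v(0) = 0}. Then [u' v]_0^3/2 = u'(3/2)·v(3/2) − u'(0)·0 = 0.
Weak formulation: find u (satisfying any essential BC) such that ∫_0^3/2 u'(x) v'(x) dx = ∫_0^3/2 f v dx for all v ∈ V (Dirichlet at 0 absorbed into V; the Neumann datum at x = 3/2 is zero, so no boundary term remains).
Substituting f(x) = 2*sin(10*π*x/3), the right-hand side is ∫_0^3/2 (2*sin(10*π*x/3)) v dx.


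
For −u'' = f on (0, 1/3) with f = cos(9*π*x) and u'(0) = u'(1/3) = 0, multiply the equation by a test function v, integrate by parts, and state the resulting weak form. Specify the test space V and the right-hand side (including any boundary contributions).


V = H^1(0, 1/3) (no boundary constraint on v; u is determined up to an additive constant); weak form: ∫_0^1/3 u'v' dx = ∫_0^1/3 (cos(9*π*x)) v dx for all v ∈ V.

Multiply both sides by a test function v and integrate from 0 to 1/3:
  ∫_0^1/3 −u''(x) v(x) dx = ∫_0^1/3 f(x) v(x) dx.
Integrate the LHS by parts once:
  ∫_0^1/3 −u'' v dx = −[u'(x) v(x)]_0^1/3 + ∫_0^1/3 u'(x) v'(x) dx.
Thus ∫_0^1/3 u'(x) v'(x) dx = ∫_0^1/3 f(x) v(x) dx + [u'(x) v(x)]_0^1/3.
Choose V so that boundary terms are either known or forced to vanish.
u has homogeneous Neumann: u'(0) = u'(1/3) = 0. So [u' v]_0^1/3 = 0·v(1/3) − 0·v(0) = 0 for any v; take V = H^1(0, 1/3).
Weak formulation: find u (satisfying any essential BC) such that ∫_0^1/3 u'(x) v'(x) dx = ∫_0^1/3 f v dx for all v ∈ V (homogeneous Neumann, so boundary terms vanish).
Substituting f(x) = cos(9*π*x), the right-hand side is ∫_0^1/3 (cos(9*π*x)) v dx.
Compatibility check (pure Neumann): taking v ≡ 1 ∈ V gives 0 = ∫_0^1/3 f dx + (0) − (0), i.e. ∫_0^1/3 f dx must equal u'(0) − u'(1/3) = 0. Indeed ∫_0^1/3 (cos(9*π*x)) dx = 0, so the data are compatible. The solution is then unique only up to an additive constant (fix it e.g. by requiring ∫_0^1/3 u dx = 0).


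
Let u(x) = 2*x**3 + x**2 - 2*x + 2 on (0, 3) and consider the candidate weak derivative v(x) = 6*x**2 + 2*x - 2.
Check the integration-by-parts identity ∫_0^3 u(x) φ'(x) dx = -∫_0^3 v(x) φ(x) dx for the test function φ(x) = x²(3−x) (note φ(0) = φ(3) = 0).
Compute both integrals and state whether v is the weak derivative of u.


LHS = -783/5, RHS = -783/5. Yes, v = u' weakly.

u(x) = 2*x**3 + x**2 - 2*x + 2, classical derivative u'(x) = 6*x**2 + 2*x - 2.
φ(x) = x²(3−x), so φ'(x) = 3*x*(2 - x).
Note φ(0) = φ(3) = 0, so the boundary term u·φ vanishes.
LHS = ∫_0^3 u(x) φ'(x) dx = ∫_0^3 (-6*x^5 + 9*x^4 + 12*x^3 - 18*x^2 + 12*x) dx. Term by term:
  ∫_0^3 -6*x^5 dx = -729;  ∫_0^3 9*x^4 dx = 2187/5;  ∫_0^3 12*x^3 dx = 243;
  ∫_0^3 -18*x^2 dx = -162;  ∫_0^3 12*x dx = 54.
Sum: -729 + 2187/5 + 243 − 162 + 54 = -783/5.
So LHS = -783/5.
∫_0^3 v(x) φ(x) dx = ∫_0^3 (-6*x^5 + 16*x^4 + 8*x^3 - 6*x^2) dx. Term by term:
  ∫_0^3 -6*x^5 dx = -729;  ∫_0^3 16*x^4 dx = 3888/5;  ∫_0^3 8*x^3 dx = 162;
  ∫_0^3 -6*x^2 dx = -54.
Sum: -729 + 3888/5 + 162 − 54 = 783/5.
So RHS = -∫_0^3 v(x) φ(x) dx = -783/5.
LHS = RHS, so the identity holds for this test φ.
Moreover u is smooth here and v(x) = u'(x) = 6*x**2 + 2*x - 2 pointwise, so the identity holds for every test function. Hence v is the weak derivative of u.


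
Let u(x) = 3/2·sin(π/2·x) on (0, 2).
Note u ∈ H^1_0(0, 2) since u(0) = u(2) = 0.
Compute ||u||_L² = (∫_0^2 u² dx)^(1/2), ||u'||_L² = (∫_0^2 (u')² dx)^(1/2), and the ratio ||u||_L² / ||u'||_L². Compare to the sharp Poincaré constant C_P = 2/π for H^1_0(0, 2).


||u||_L² / ||u'||_L² = 2/π = C_P.

u(x) = 3/2·sin(π/2·x), so u'(x) = 3*π*cos(π*x/2)/4.
Writing u(x) = A·sin(kπx/L) with A = 3/2 and k = 1, use ∫_0^L sin²(kπx/L) dx = L/2 and ∫_0^L cos²(kπx/L) dx = L/2.
u² = 9/4·sin²(π/2·x) and (u')² = 9*π^2/16·cos²(π/2·x), and each of sin², cos² integrates to L/2 = 1 over (0, 2).
∫_0^2 u² dx = 9/4, so ||u||_L² = 3/2.
∫_0^2 (u')² dx = 9*π^2/16, so ||u'||_L² = 3*π/4.
Ratio ||u||_L² / ||u'||_L² = 2/π.
Sharp Poincaré constant on H^1_0(0, 2) is C_P = L/π = 2/π, achieved by sin(π/2·x).
This is the k = 1 eigenfunction (up to amplitude), so the ratio equals the sharp Poincaré constant exactly.


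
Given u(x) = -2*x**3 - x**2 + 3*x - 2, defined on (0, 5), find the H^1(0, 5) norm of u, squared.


||u||_{H^1}^2 = 1032085/14

The H^1 norm (squared) on an interval (0, L) is
  ||u||_{H^1}^2 = ∫_0^L u(x)^2 dx + ∫_0^L u'(x)^2 dx.
Compute u'(x) = -6*x**2 - 2*x + 3.
Then u(x)^2 = 4*x**6 + 4*x**5 - 11*x**4 + 2*x**3 + 13*x**2 - 12*x + 4 and u'(x)^2 = 36*x**4 + 24*x**3 - 32*x**2 - 12*x + 9.
Integrate each monomial from 0 to 5 using ∫_0^5 c·x^n dx = c·5^(n+1)/(n+1):
  ∫_0^5 u(x)^2 dx = ∫_0^5 (4*x^6 + 4*x^5 - 11*x^4 + 2*x^3 + 13*x^2 - 12*x + 4) dx. Term by term:
    ∫_0^5 4*x^6 dx = 312500/7;  ∫_0^5 4*x^5 dx = 31250/3;  ∫_0^5 -11*x^4 dx = -6875;
    ∫_0^5 2*x^3 dx = 625/2;  ∫_0^5 13*x^2 dx = 1625/3;  ∫_0^5 -12*x dx = -150;
    ∫_0^5 4 dx = 20.
  Sum: 312500/7 + 31250/3 − 6875 + 625/2 + 1625/3 − 150 + 20 = 2054165/42.
  ∫_0^5 u'(x)^2 dx = ∫_0^5 (36*x^4 + 24*x^3 - 32*x^2 - 12*x + 9) dx. Term by term:
    ∫_0^5 36*x^4 dx = 22500;  ∫_0^5 24*x^3 dx = 3750;  ∫_0^5 -32*x^2 dx = -4000/3;
    ∫_0^5 -12*x dx = -150;  ∫_0^5 9 dx = 45.
  Sum: 22500 + 3750 − 4000/3 − 150 + 45 = 74435/3.
Adding: ||u||_{H^1}^2 = 2054165/42 + 74435/3 = 1032085/14.


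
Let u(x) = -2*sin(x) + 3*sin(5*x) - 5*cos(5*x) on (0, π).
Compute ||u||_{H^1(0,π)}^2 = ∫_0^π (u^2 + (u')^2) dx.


||u||_{H^1(0,π)}^2 = 446*π

u'(x) = 25*sin(5*x) - 2*cos(x) + 15*cos(5*x).
Expand u² and (u')² and integrate term by term on (0, π), using: for integers n ≥ 1, ∫_0^π sin²(nx) dx = ∫_0^π cos²(nx) dx = π/2; for n ≠ n', ∫_0^π sin(nx)sin(n'x) dx = ∫_0^π cos(nx)cos(n'x) dx = 0; and by product-to-sum, ∫_0^π sin(nx)cos(n'x) dx = ½∫_0^π [sin((n+n')x) + sin((n−n')x)] dx, which is 0 when n+n' is even and 2n/(n²−n'²) when n+n' is odd (it need not vanish on (0, π)).
  u² squared terms: (-5)²·∫cos(5x)² dx = 25·π/2 = 25*π/2;  (-2)²·∫sin(x)² dx = 4·π/2 = 2*π;  (3)²·∫sin(5x)² dx = 9·π/2 = 9*π/2.
  u² cross terms: 2·(-5)·(-2)·∫cos(5x)·sin(x) dx = 20·(0) = 0;  2·(-5)·(3)·∫cos(5x)·sin(5x) dx = -30·(0) = 0;  2·(-2)·(3)·∫sin(x)·sin(5x) dx = -12·(0) = 0.
  So ∫_0^π u² dx = 25*π/2 + 2*π + 9*π/2 + 0 + 0 + 0 = 19*π.
  (u')² squared terms: (-2)²·∫cos(x)² dx = 4·π/2 = 2*π;  (15)²·∫cos(5x)² dx = 225·π/2 = 225*π/2;  (25)²·∫sin(5x)² dx = 625·π/2 = 625*π/2.
  (u')² cross terms: 2·(-2)·(15)·∫cos(x)·cos(5x) dx = -60·(0) = 0;  2·(-2)·(25)·∫cos(x)·sin(5x) dx = -100·(0) = 0;  2·(15)·(25)·∫cos(5x)·sin(5x) dx = 750·(0) = 0.
  So ∫_0^π (u')² dx = 2*π + 225*π/2 + 625*π/2 + 0 + 0 + 0 = 427*π.
||u||_{H^1}^2 = (19*π) + (427*π) = 446*π.


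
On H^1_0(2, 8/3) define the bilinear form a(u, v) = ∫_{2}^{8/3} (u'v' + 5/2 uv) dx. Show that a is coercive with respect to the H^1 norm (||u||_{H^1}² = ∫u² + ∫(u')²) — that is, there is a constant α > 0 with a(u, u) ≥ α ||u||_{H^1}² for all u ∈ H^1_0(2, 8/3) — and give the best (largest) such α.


α = 1

Coercivity of a(·,·) on H^1_0(2, 8/3) means a(u, u) ≥ α ||u||_{H^1}² for every u ∈ H^1_0.
The interval has length L = 2/3, and Poincaré/coercivity depend only on L. Here a(u, u) = ∫(u')² + (5/2)·∫u².
Here c = 5/2 ≥ 1, so a(u,u) = ∫(u')² + c∫u² ≥ ∫(u')² + ∫u² = ||u||_{H^1}², i.e. α = 1 works. No larger α is possible: a(u,u) ≥ α||u||_{H^1}² means (1−α)∫(u')² ≥ (α−c)∫u², and for the modes u_n = sin(nπ(x−x₀)/L) (x₀ the left endpoint) one has ∫u_n²/∫(u_n')² = (L/(nπ))² → 0, so a(u_n,u_n)/||u_n||_{H^1}² → 1. Hence the optimal constant is α = 1.
Therefore α = 1.


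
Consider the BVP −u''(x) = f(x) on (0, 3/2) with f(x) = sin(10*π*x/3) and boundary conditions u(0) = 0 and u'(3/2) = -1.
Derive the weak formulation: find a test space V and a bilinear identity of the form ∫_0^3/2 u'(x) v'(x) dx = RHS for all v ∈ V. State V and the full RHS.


V = {v ∈ H^1(0, 3/2) : v(0) = 0} (test functions vanish at x = 0 where u is specified); weak form: ∫_0^3/2 u'v' dx = ∫_0^3/2 (sin(10*π*x/3)) v dx − v(3/2) for all v ∈ V.

Multiply both sides by a test function v and integrate from 0 to 3/2:
  ∫_0^3/2 −u''(x) v(x) dx = ∫_0^3/2 f(x) v(x) dx.
Integrate the LHS by parts once:
  ∫_0^3/2 −u'' v dx = −[u'(x) v(x)]_0^3/2 + ∫_0^3/2 u'(x) v'(x) dx.
Thus ∫_0^3/2 u'(x) v'(x) dx = ∫_0^3/2 f(x) v(x) dx + [u'(x) v(x)]_0^3/2.
Choose V so that boundary terms are either known or forced to vanish.
Mixed BC: u(0) = 0 (Dirichlet) and u'(3/2) = -1 (Neumann). Define V = {v ∈ H^1(0, 3/2) : v(0) = 0}. Then [u' v]_0^3/2 = u'(3/2)·v(3/2) − u'(0)·0 = − v(3/2).
Weak formulation: find u (satisfying any essential BC) such that ∫_0^3/2 u'(x) v'(x) dx = ∫_0^3/2 f v dx − v(3/2) for all v ∈ V (Dirichlet at 0 absorbed into V; Neumann datum at x = 3/2 contributes the boundary term).
Substituting f(x) = sin(10*π*x/3), the right-hand side is ∫_0^3/2 (sin(10*π*x/3)) v dx − v(3/2).


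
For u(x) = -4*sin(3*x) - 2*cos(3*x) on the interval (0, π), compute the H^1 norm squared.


||u||_{H^1(0,π)}^2 = 100*π

u'(x) = 6*sin(3*x) - 12*cos(3*x).
Expand u² and (u')² and integrate term by term on (0, π), using: for integers n ≥ 1, ∫_0^π sin²(nx) dx = ∫_0^π cos²(nx) dx = π/2; for n ≠ n', ∫_0^π sin(nx)sin(n'x) dx = ∫_0^π cos(nx)cos(n'x) dx = 0; and by product-to-sum, ∫_0^π sin(nx)cos(n'x) dx = ½∫_0^π [sin((n+n')x) + sin((n−n')x)] dx, which is 0 when n+n' is even and 2n/(n²−n'²) when n+n' is odd (it need not vanish on (0, π)).
  u² squared terms: (-4)²·∫sin(3x)² dx = 16·π/2 = 8*π;  (-2)²·∫cos(3x)² dx = 4·π/2 = 2*π.
  u² cross terms: 2·(-4)·(-2)·∫sin(3x)·cos(3x) dx = 16·(0) = 0.
  So ∫_0^π u² dx = 8*π + 2*π + 0 = 10*π.
  (u')² squared terms: (-12)²·∫cos(3x)² dx = 144·π/2 = 72*π;  (6)²·∫sin(3x)² dx = 36·π/2 = 18*π.
  (u')² cross terms: 2·(-12)·(6)·∫cos(3x)·sin(3x) dx = -144·(0) = 0.
  So ∫_0^π (u')² dx = 72*π + 18*π + 0 = 90*π.
||u||_{H^1}^2 = (10*π) + (90*π) = 100*π.


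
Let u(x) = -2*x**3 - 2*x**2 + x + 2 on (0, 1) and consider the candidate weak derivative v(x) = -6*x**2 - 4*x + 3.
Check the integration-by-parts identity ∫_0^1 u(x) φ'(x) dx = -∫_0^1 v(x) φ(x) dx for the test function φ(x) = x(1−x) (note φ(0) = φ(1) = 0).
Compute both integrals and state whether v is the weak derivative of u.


LHS = 7/15, RHS = 2/15. No, v is not the weak derivative of u.

u(x) = -2*x**3 - 2*x**2 + x + 2, classical derivative u'(x) = -6*x**2 - 4*x + 1.
φ(x) = x(1−x), so φ'(x) = 1 - 2*x.
Note φ(0) = φ(1) = 0, so the boundary term u·φ vanishes.
LHS = ∫_0^1 u(x) φ'(x) dx = ∫_0^1 (4*x^4 + 2*x^3 - 4*x^2 - 3*x + 2) dx. Term by term:
  ∫_0^1 4*x^4 dx = 4/5;  ∫_0^1 2*x^3 dx = 1/2;  ∫_0^1 -4*x^2 dx = -4/3;
  ∫_0^1 -3*x dx = -3/2;  ∫_0^1 2 dx = 2.
Sum: 4/5 + 1/2 − 4/3 − 3/2 + 2 = 7/15.
So LHS = 7/15.
∫_0^1 v(x) φ(x) dx = ∫_0^1 (6*x^4 - 2*x^3 - 7*x^2 + 3*x) dx. Term by term:
  ∫_0^1 6*x^4 dx = 6/5;  ∫_0^1 -2*x^3 dx = -1/2;  ∫_0^1 -7*x^2 dx = -7/3;
  ∫_0^1 3*x dx = 3/2.
Sum: 6/5 − 1/2 − 7/3 + 3/2 = -2/15.
So RHS = -∫_0^1 v(x) φ(x) dx = 2/15.
LHS − RHS = 1/3 ≠ 0, so the identity fails.
(For a valid weak derivative the identity must hold for EVERY test function, in particular this one. The failure shows v is NOT the weak derivative of u.)
Correct weak derivative would be u'(x) = -6*x**2 - 4*x + 1.


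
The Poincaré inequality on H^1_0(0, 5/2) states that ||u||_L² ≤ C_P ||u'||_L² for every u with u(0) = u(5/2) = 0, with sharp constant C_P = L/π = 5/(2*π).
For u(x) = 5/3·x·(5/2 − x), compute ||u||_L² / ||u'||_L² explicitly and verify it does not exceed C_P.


||u||_L² / ||u'||_L² = sqrt(10)/4 < C_P = 5/(2*π).

u(x) = 5/3·x·(5/2 − x), so u'(x) = 25/6 - 10*x/3.
u(x) = 5/3·x·(5/2 − x) vanishes at x = 0 and x = 5/2, so u ∈ H^1_0(0, 5/2). Differentiate via the product rule and integrate the resulting polynomials term by term.
  ∫_0^5/2 u² dx = ∫_0^5/2 (25*x^4/9 - 125*x^3/9 + 625*x^2/36) dx. Term by term:
    ∫_0^5/2 25*x^4/9 dx = 15625/288;  ∫_0^5/2 -125*x^3/9 dx = -78125/576;  ∫_0^5/2 625*x^2/36 dx = 78125/864.
  Sum: 15625/288 − 78125/576 + 78125/864 = 15625/1728.
  ∫_0^5/2 (u')² dx = ∫_0^5/2 (100*x^2/9 - 250*x/9 + 625/36) dx. Term by term:
    ∫_0^5/2 100*x^2/9 dx = 3125/54;  ∫_0^5/2 -250*x/9 dx = -3125/36;  ∫_0^5/2 625/36 dx = 3125/72.
  Sum: 3125/54 − 3125/36 + 3125/72 = 3125/216.
∫_0^5/2 u² dx = 15625/1728, so ||u||_L² = 125*sqrt(3)/72.
∫_0^5/2 (u')² dx = 3125/216, so ||u'||_L² = 25*sqrt(30)/36.
Ratio ||u||_L² / ||u'||_L² = sqrt(10)/4.
Sharp Poincaré constant on H^1_0(0, 5/2) is C_P = L/π = 5/(2*π), achieved by sin(2*π/5·x).
A polynomial bump cannot attain the sharp Poincaré constant (only the first sine eigenfunction does), so the ratio is strictly less than C_P, consistent with ||u||_L² ≤ C_P ||u'||_L².


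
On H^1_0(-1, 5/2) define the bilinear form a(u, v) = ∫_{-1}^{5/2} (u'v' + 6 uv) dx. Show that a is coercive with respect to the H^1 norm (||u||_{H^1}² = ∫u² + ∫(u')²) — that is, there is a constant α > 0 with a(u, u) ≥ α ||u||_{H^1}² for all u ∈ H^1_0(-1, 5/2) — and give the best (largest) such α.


α = 1

Coercivity of a(·,·) on H^1_0(-1, 5/2) means a(u, u) ≥ α ||u||_{H^1}² for every u ∈ H^1_0.
The interval has length L = 7/2, and Poincaré/coercivity depend only on L. Here a(u, u) = ∫(u')² + (6)·∫u².
Here c = 6 ≥ 1, so a(u,u) = ∫(u')² + c∫u² ≥ ∫(u')² + ∫u² = ||u||_{H^1}², i.e. α = 1 works. No larger α is possible: a(u,u) ≥ α||u||_{H^1}² means (1−α)∫(u')² ≥ (α−c)∫u², and for the modes u_n = sin(nπ(x−x₀)/L) (x₀ the left endpoint) one has ∫u_n²/∫(u_n')² = (L/(nπ))² → 0, so a(u_n,u_n)/||u_n||_{H^1}² → 1. Hence the optimal constant is α = 1.
Therefore α = 1.


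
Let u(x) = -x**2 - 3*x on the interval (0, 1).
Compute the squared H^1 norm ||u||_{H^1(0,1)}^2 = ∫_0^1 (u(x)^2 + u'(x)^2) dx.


||u||_{H^1}^2 = 631/30

The H^1 norm (squared) on an interval (0, L) is
  ||u||_{H^1}^2 = ∫_0^L u(x)^2 dx + ∫_0^L u'(x)^2 dx.
Compute u'(x) = -2*x - 3.
Then u(x)^2 = x**4 + 6*x**3 + 9*x**2 and u'(x)^2 = 4*x**2 + 12*x + 9.
Integrate each monomial from 0 to 1 using ∫_0^1 c·x^n dx = c·1^(n+1)/(n+1):
  ∫_0^1 u(x)^2 dx = ∫_0^1 (x^4 + 6*x^3 + 9*x^2) dx. Term by term:
    ∫_0^1 x^4 dx = 1/5;  ∫_0^1 6*x^3 dx = 3/2;  ∫_0^1 9*x^2 dx = 3.
  Sum: 1/5 + 3/2 + 3 = 47/10.
  ∫_0^1 u'(x)^2 dx = ∫_0^1 (4*x^2 + 12*x + 9) dx. Term by term:
    ∫_0^1 4*x^2 dx = 4/3;  ∫_0^1 12*x dx = 6;  ∫_0^1 9 dx = 9.
  Sum: 4/3 + 6 + 9 = 49/3.
Adding: ||u||_{H^1}^2 = 47/10 + 49/3 = 631/30.


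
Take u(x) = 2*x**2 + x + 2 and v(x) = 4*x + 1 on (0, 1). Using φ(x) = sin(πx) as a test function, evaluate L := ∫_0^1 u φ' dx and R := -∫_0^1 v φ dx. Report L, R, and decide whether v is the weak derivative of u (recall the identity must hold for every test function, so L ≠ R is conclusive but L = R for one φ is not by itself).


LHS = -6/π, RHS = -6/π. Yes, v = u' weakly.

u(x) = 2*x**2 + x + 2, classical derivative u'(x) = 4*x + 1.
φ(x) = sin(πx), so φ'(x) = π*cos(π*x).
Note φ(0) = φ(1) = 0, so the boundary term u·φ vanishes.
LHS = ∫_0^1 u(x) φ'(x) dx = ∫_0^1 (2*π*x^2*cos(π*x) + π*x*cos(π*x) + 2*π*cos(π*x)) dx. Term by term:
  ∫_0^1 2*π*cos(π*x) dx = 0;  ∫_0^1 π*x*cos(π*x) dx = -2/π;  ∫_0^1 2*π*x^2*cos(π*x) dx = -4/π.
Sum: 0 − 2/π − 4/π = -6/π.
So LHS = -6/π.
∫_0^1 v(x) φ(x) dx = ∫_0^1 (4*x*sin(π*x) + sin(π*x)) dx. Term by term:
  ∫_0^1 4*x*sin(π*x) dx = 4/π;  ∫_0^1 sin(π*x) dx = 2/π.
Sum: 4/π + 2/π = 6/π.
So RHS = -∫_0^1 v(x) φ(x) dx = -6/π.
LHS = RHS, so the identity holds for this test φ.
Moreover u is smooth here and v(x) = u'(x) = 4*x + 1 pointwise, so the identity holds for every test function. Hence v is the weak derivative of u.
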